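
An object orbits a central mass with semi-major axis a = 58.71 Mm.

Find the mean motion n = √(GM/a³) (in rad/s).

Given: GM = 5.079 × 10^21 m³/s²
a = 58.71 Mm = 5.871 × 10^7 m
GM = 5.079 × 10^21 m³/s²
a³ = 2.02365 × 10^23 m³
GM/a³ = (5.079 × 10^21) / (2.02365 × 10^23) = 0.0250982 s⁻²
n = √(GM/a³) = 0.158424 rad/s ≈ 0.1584 rad/s

Final answer: n = 0.1584 rad/s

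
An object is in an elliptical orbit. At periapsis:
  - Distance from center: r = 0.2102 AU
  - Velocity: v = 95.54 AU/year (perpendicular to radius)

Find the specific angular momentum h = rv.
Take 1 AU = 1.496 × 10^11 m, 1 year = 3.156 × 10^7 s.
r = 0.2102 AU = 3.14459 × 10^10 m
v = 95.54 AU/year = 452877 m/s
h = rv = 3.14459 × 10^10 × 452877 = 1.42411 × 10^16 m²/s ≈ 1.424 × 10^16 m²/s

Final answer: h = 1.424 × 10^16 m²/s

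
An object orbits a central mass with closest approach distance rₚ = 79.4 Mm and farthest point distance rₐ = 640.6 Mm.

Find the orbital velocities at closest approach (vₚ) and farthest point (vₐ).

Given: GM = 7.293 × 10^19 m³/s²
rₚ = 79.4 Mm = 7.94 × 10^7 m
rₐ = 640.6 Mm = 6.406 × 10^8 m
GM = 7.293 × 10^19 m³/s²
a = (rₚ + rₐ)/2 = 3.6 × 10^8 m
Vis-viva: v² = GM (2/r − 1/a)
vₚ² = 7.293 × 10^19 × (2.51889 × 10^-8 − 2.77778 × 10^-9) = 1.63444 × 10^12 m²/s²
vₚ = 1.27845 × 10^6 m/s ≈ 1278 km/s
vₐ² = 7.293 × 10^19 × (3.12207 × 10^-9 − 2.77778 × 10^-9) = 2.51095 × 10^10 m²/s²
vₐ = 158460 m/s ≈ 158.5 km/s

Final answer: vₚ = 1278 km/s, vₐ = 158.5 km/s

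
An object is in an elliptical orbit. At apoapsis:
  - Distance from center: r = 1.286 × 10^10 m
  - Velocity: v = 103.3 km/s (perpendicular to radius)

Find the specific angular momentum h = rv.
r = 1.286 × 10^10 m
v = 103.3 km/s = 103300 m/s
h = rv = 1.286 × 10^10 × 103300 = 1.32844 × 10^15 m²/s ≈ 1.328 × 10^15 m²/s

Final answer: h = 1.328 × 10^15 m²/s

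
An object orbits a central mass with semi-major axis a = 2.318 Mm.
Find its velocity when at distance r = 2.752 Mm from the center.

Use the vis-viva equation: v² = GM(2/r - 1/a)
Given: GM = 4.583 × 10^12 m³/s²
a = 2.318 Mm = 2.318 × 10^6 m
r = 2.752 Mm = 2.752 × 10^6 m
GM = 4.583 × 10^12 m³/s²
2/r − 1/a = 7.26744 × 10^-7 − 4.31406 × 10^-7 = 2.95338 × 10^-7 m⁻¹
v² = GM (2/r − 1/a) = 1.35353 × 10^6 m²/s²
v = 1163.41 m/s ≈ 1.163 km/s

Final answer: 1.163 km/s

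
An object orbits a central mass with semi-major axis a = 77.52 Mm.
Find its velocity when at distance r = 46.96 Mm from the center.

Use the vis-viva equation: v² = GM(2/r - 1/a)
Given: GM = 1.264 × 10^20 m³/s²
a = 77.52 Mm = 7.752 × 10^7 m
r = 46.96 Mm = 4.696 × 10^7 m
GM = 1.264 × 10^20 m³/s²
2/r − 1/a = 4.25894 × 10^-8 − 1.28999 × 10^-8 = 2.96895 × 10^-8 m⁻¹
v² = GM (2/r − 1/a) = 3.75276 × 10^12 m²/s²
v = 1.9372 × 10^6 m/s ≈ 1937 km/s

Final answer: 1937 km/s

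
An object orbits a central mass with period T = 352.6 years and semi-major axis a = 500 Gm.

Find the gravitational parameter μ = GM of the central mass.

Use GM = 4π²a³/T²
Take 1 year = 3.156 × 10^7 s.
T = 352.6 years = 1.11281 × 10^10 s
a = 500 Gm = 5 × 10^11 m
a³ = 1.25 × 10^35 m³
T² = 1.23834 × 10^20 s²
GM = 4π² × (1.25 × 10^35) / (1.23834 × 10^20) = 3.98503 × 10^16 m³/s²
GM ≈ 3.985 × 10^16 m³/s²

Final answer: GM = 3.985 × 10^16 m³/s²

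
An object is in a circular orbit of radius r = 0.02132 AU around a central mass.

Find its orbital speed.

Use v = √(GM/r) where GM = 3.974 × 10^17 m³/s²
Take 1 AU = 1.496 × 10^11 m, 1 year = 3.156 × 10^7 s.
r = 0.02132 AU = 3.18947 × 10^9 m
GM = 3.974 × 10^17 m³/s²
GM/r = (3.974 × 10^17) / (3.18947 × 10^9) = 1.24597 × 10^8 m²/s²
v = √(GM/r) = 11162.3 m/s ≈ 2.355 AU/year

Final answer: 2.355 AU/year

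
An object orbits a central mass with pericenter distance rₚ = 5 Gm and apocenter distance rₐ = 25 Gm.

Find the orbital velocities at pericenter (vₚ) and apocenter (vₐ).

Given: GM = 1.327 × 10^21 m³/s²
rₚ = 5 Gm = 5 × 10^9 m
rₐ = 25 Gm = 2.5 × 10^10 m
GM = 1.327 × 10^21 m³/s²
a = (rₚ + rₐ)/2 = 1.5 × 10^10 m
Vis-viva: v² = GM (2/r − 1/a)
vₚ² = 1.327 × 10^21 × (4 × 10^-10 − 6.66667 × 10^-11) = 4.42333 × 10^11 m²/s²
vₚ = 665081 m/s ≈ 665.1 km/s
vₐ² = 1.327 × 10^21 × (8 × 10^-11 − 6.66667 × 10^-11) = 1.76933 × 10^10 m²/s²
vₐ = 133016 m/s ≈ 133 km/s

Final answer: vₚ = 665.1 km/s, vₐ = 133 km/s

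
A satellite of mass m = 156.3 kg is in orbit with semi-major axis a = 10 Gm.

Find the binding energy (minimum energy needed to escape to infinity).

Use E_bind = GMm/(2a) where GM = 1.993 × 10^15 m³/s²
a = 10 Gm = 1 × 10^10 m
GM = 1.993 × 10^15 m³/s²
m = 156.3 kg
GMm = 1.993 × 10^15 × 156.3 = 3.11506 × 10^17 m³·kg/s²
2a = 2 × 10^10 m
E_bind = GMm/(2a) = 1.55753 × 10^7 J ≈ 15.58 MJ

Final answer: 15.58 MJ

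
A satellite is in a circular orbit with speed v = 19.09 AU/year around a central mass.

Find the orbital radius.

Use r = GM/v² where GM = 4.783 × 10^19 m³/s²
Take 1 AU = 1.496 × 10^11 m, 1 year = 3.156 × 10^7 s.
v = 19.09 AU/year = 90490 m/s
GM = 4.783 × 10^19 m³/s²
v² = 8.18844 × 10^9 m²/s²
r = GM/v² = (4.783 × 10^19) / (8.18844 × 10^9) = 5.84116 × 10^9 m ≈ 0.03905 AU

Final answer: 0.03905 AU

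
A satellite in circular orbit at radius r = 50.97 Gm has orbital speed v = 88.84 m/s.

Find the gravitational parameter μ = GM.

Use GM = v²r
r = 50.97 Gm = 5.097 × 10^10 m
v = 88.84 m/s
v² = 7892.55 m²/s²
GM = v²r = 7892.55 × 5.097 × 10^10 = 4.02283 × 10^14 m³/s²
GM ≈ 4.023 × 10^14 m³/s²

Final answer: GM = 4.023 × 10^14 m³/s²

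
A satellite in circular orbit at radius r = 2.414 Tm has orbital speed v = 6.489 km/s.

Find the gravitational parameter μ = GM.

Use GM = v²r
r = 2.414 Tm = 2.414 × 10^12 m
v = 6.489 km/s = 6489 m/s
v² = 4.21071 × 10^7 m²/s²
GM = v²r = 4.21071 × 10^7 × 2.414 × 10^12 = 1.01647 × 10^20 m³/s²
GM ≈ 1.016 × 10^20 m³/s²

Final answer: GM = 1.016 × 10^20 m³/s²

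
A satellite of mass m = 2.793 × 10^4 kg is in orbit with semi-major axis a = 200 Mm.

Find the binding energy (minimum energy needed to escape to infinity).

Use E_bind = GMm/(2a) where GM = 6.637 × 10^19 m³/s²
a = 200 Mm = 2 × 10^8 m
GM = 6.637 × 10^19 m³/s²
m = 2.793 × 10^4 kg
GMm = 6.637 × 10^19 × 27930 = 1.85371 × 10^24 m³·kg/s²
2a = 4 × 10^8 m
E_bind = GMm/(2a) = 4.63429 × 10^15 J ≈ 4.634 PJ

Final answer: 4.634 PJ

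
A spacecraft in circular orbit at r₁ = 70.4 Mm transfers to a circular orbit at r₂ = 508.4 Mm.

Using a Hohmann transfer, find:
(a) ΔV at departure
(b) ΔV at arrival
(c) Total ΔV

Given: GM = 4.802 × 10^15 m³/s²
r₁ = 70.4 Mm = 7.04 × 10^7 m
r₂ = 508.4 Mm = 5.084 × 10^8 m
GM = 4.802 × 10^15 m³/s²
Transfer ellipse: a_t = (r₁ + r₂)/2 = 2.894 × 10^8 m
Circular speed at r₁: v₁ = √(GM/r₁) = 8258.95 m/s
Transfer speed at r₁ (periapsis): v₁ₜ = √(GM(2/r₁ − 1/a_t)) = 10946.6 m/s
(a) ΔV₁ = v₁ₜ − v₁ = 2687.63 m/s ≈ 2.688 km/s
Circular speed at r₂: v₂ = √(GM/r₂) = 3073.32 m/s
Transfer speed at r₂ (apoapsis): v₂ₜ = √(GM(2/r₂ − 1/a_t)) = 1515.81 m/s
(b) ΔV₂ = v₂ − v₂ₜ = 1557.51 m/s ≈ 1.558 km/s
(c) ΔV_total = ΔV₁ + ΔV₂ = 4245.14 m/s ≈ 4.245 km/s

Final answer:
(a) ΔV₁ = 2.688 km/s
(b) ΔV₂ = 1.558 km/s
(c) ΔV_total = 4.245 km/s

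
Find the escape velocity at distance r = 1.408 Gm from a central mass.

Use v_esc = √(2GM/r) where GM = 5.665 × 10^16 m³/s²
r = 1.408 Gm = 1.408 × 10^9 m
GM = 5.665 × 10^16 m³/s²
2GM/r = 2 × (5.665 × 10^16) / (1.408 × 10^9) = 8.04688 × 10^7 m²/s²
v_esc = √(2GM/r) = 8970.44 m/s ≈ 8.97 km/s

Final answer: 8.97 km/s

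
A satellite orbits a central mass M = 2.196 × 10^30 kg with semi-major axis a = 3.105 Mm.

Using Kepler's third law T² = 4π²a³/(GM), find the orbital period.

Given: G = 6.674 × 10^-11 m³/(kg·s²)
M = 2.196 × 10^30 kg
GM = G × M = 6.674 × 10^-11 × 2.196 × 10^30 = 1.46561 × 10^20 m³/s²
a = 3.105 Mm = 3.105 × 10^6 m
a³ = 2.99354 × 10^19 m³
T = 2π √(a³/GM) = 2π √((2.99354 × 10^19) / (1.46561 × 10^20)) = 2π × 0.451942 s
T = 2.83964 s ≈ 2.84 seconds

Final answer: 2.84 seconds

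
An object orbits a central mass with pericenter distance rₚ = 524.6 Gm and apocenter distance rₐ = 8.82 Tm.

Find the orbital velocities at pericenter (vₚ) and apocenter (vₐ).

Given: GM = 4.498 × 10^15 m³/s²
rₚ = 524.6 Gm = 5.246 × 10^11 m
rₐ = 8.82 Tm = 8.82 × 10^12 m
GM = 4.498 × 10^15 m³/s²
a = (rₚ + rₐ)/2 = 4.6723 × 10^12 m
Vis-viva: v² = GM (2/r − 1/a)
vₚ² = 4.498 × 10^15 × (3.81243 × 10^-12 − 2.14027 × 10^-13) = 16185.6 m²/s²
vₚ = 127.223 m/s ≈ 127.2 m/s
vₐ² = 4.498 × 10^15 × (2.26757 × 10^-13 − 2.14027 × 10^-13) = 57.2596 m²/s²
vₐ = 7.56701 m/s ≈ 7.567 m/s

Final answer: vₚ = 127.2 m/s, vₐ = 7.567 m/s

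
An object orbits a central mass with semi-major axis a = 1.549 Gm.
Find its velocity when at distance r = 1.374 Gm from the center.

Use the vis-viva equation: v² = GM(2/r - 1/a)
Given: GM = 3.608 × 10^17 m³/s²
a = 1.549 Gm = 1.549 × 10^9 m
r = 1.374 Gm = 1.374 × 10^9 m
GM = 3.608 × 10^17 m³/s²
2/r − 1/a = 1.4556 × 10^-9 − 6.45578 × 10^-10 = 8.10026 × 10^-10 m⁻¹
v² = GM (2/r − 1/a) = 2.92257 × 10^8 m²/s²
v = 17095.5 m/s ≈ 17.1 km/s

Final answer: 17.1 km/s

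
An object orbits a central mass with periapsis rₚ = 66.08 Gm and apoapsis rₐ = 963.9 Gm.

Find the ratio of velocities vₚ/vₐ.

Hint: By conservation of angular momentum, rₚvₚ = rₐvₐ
rₚ = 66.08 Gm = 6.608 × 10^10 m
rₐ = 963.9 Gm = 9.639 × 10^11 m
rₚvₚ = rₐvₐ  ⇒  vₚ/vₐ = rₐ/rₚ
vₚ/vₐ = (9.639 × 10^11) / (6.608 × 10^10) = 14.5869

Final answer: vₚ/vₐ = 14.59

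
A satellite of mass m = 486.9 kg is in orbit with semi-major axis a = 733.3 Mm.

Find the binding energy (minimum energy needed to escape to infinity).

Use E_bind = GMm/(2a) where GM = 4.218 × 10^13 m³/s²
a = 733.3 Mm = 7.333 × 10^8 m
GM = 4.218 × 10^13 m³/s²
m = 486.9 kg
GMm = 4.218 × 10^13 × 486.9 = 2.05374 × 10^16 m³·kg/s²
2a = 1.4666 × 10^9 m
E_bind = GMm/(2a) = 1.40034 × 10^7 J ≈ 14 MJ

Final answer: 14 MJ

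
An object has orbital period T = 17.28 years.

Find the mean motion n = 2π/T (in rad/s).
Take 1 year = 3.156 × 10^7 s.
T = 17.28 years = 5.45357 × 10^8 s
n = 2π / (5.45357 × 10^8 s) = 1.15212 × 10^-8 rad/s ≈ 1.152 × 10^-8 rad/s

Final answer: n = 1.152 × 10^-8 rad/s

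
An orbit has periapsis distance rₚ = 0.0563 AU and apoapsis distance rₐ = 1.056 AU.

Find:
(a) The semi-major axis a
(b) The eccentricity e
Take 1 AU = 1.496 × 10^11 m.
rₚ = 0.0563 AU = 8.42248 × 10^9 m
rₐ = 1.056 AU = 1.57978 × 10^11 m
(a) a = (rₚ + rₐ)/2 = 8.32 × 10^10 m ≈ 0.5562 AU
(b) e = (rₐ − rₚ)/(rₐ + rₚ) = (1.49555 × 10^11) / (1.664 × 10^11) = 0.898768

Final answer:
(a) a = 0.5562 AU
(b) e = 0.8988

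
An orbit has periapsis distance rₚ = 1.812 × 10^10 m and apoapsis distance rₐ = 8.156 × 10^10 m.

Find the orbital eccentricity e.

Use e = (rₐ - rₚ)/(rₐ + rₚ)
rₚ = 1.812 × 10^10 m
rₐ = 8.156 × 10^10 m
rₐ − rₚ = 6.344 × 10^10 m
rₐ + rₚ = 9.968 × 10^10 m
e = (rₐ − rₚ)/(rₐ + rₚ) = 0.636437

Final answer: e = 0.6364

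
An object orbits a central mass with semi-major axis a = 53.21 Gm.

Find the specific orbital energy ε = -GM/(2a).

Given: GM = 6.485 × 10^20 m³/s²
a = 53.21 Gm = 5.321 × 10^10 m
GM = 6.485 × 10^20 m³/s²
2a = 1.0642 × 10^11 m
ε = −GM/(2a) = -6.09378 × 10^9 J/kg ≈ -6.094 GJ/kg

Final answer: -6.094 GJ/kg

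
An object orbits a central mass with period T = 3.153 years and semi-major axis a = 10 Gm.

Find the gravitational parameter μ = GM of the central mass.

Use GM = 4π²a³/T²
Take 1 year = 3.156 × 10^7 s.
T = 3.153 years = 9.95087 × 10^7 s
a = 10 Gm = 1 × 10^10 m
a³ = 1 × 10^30 m³
T² = 9.90198 × 10^15 s²
GM = 4π² × (1 × 10^30) / (9.90198 × 10^15) = 3.98692 × 10^15 m³/s²
GM ≈ 3.987 × 10^15 m³/s²

Final answer: GM = 3.987 × 10^15 m³/s²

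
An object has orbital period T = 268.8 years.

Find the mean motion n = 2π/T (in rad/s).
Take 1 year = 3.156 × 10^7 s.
T = 268.8 years = 8.48333 × 10^9 s
n = 2π / (8.48333 × 10^9 s) = 7.40651 × 10^-10 rad/s ≈ 7.407 × 10^-10 rad/s

Final answer: n = 7.407 × 10^-10 rad/s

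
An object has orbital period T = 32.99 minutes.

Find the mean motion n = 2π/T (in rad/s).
T = 32.99 minutes = 1979.4 s
n = 2π / 1979.4 s = 0.00317429 rad/s ≈ 0.003174 rad/s

Final answer: n = 0.003174 rad/s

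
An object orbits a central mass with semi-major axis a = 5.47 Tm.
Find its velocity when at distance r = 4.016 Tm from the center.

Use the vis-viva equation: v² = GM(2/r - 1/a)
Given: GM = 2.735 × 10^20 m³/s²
a = 5.47 Tm = 5.47 × 10^12 m
r = 4.016 Tm = 4.016 × 10^12 m
GM = 2.735 × 10^20 m³/s²
2/r − 1/a = 4.98008 × 10^-13 − 1.82815 × 10^-13 = 3.15193 × 10^-13 m⁻¹
v² = GM (2/r − 1/a) = 8.62052 × 10^7 m²/s²
v = 9284.67 m/s ≈ 9.285 km/s

Final answer: 9.285 km/s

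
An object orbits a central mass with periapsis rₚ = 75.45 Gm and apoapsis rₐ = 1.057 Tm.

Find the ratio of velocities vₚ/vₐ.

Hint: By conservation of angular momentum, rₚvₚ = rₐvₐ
rₚ = 75.45 Gm = 7.545 × 10^10 m
rₐ = 1.057 Tm = 1.057 × 10^12 m
rₚvₚ = rₐvₐ  ⇒  vₚ/vₐ = rₐ/rₚ
vₚ/vₐ = (1.057 × 10^12) / (7.545 × 10^10) = 14.0093

Final answer: vₚ/vₐ = 14.01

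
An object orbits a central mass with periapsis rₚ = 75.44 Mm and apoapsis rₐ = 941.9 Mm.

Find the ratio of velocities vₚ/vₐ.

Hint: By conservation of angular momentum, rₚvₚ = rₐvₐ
rₚ = 75.44 Mm = 7.544 × 10^7 m
rₐ = 941.9 Mm = 9.419 × 10^8 m
rₚvₚ = rₐvₐ  ⇒  vₚ/vₐ = rₐ/rₚ
vₚ/vₐ = (9.419 × 10^8) / (7.544 × 10^7) = 12.4854

Final answer: vₚ/vₐ = 12.49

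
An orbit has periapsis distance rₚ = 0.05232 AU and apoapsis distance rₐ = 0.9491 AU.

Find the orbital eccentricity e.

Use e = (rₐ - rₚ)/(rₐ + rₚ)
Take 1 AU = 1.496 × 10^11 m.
rₚ = 0.05232 AU = 7.82707 × 10^9 m
rₐ = 0.9491 AU = 1.41985 × 10^11 m
rₐ − rₚ = 1.34158 × 10^11 m
rₐ + rₚ = 1.49812 × 10^11 m
e = (rₐ − rₚ)/(rₐ + rₚ) = 0.895508

Final answer: e = 0.8955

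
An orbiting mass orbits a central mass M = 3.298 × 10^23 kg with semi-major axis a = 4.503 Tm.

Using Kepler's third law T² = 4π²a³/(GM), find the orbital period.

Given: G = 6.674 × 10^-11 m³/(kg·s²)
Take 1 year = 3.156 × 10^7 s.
M = 3.298 × 10^23 kg
GM = G × M = 6.674 × 10^-11 × 3.298 × 10^23 = 2.20109 × 10^13 m³/s²
a = 4.503 Tm = 4.503 × 10^12 m
a³ = 9.13074 × 10^37 m³
T = 2π √(a³/GM) = 2π √((9.13074 × 10^37) / (2.20109 × 10^13)) = 2π × 2.03673 × 10^12 s
T = 1.27972 × 10^13 s ≈ 4.055 × 10^5 years

Final answer: 4.055 × 10^5 years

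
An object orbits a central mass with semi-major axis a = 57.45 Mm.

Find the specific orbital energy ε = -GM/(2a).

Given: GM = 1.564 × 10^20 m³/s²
a = 57.45 Mm = 5.745 × 10^7 m
GM = 1.564 × 10^20 m³/s²
2a = 1.149 × 10^8 m
ε = −GM/(2a) = -1.36118 × 10^12 J/kg ≈ -1361 GJ/kg

Final answer: -1361 GJ/kg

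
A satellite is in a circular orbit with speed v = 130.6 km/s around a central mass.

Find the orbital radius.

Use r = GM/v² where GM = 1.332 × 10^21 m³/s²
v = 130.6 km/s = 130600 m/s
GM = 1.332 × 10^21 m³/s²
v² = 1.70564 × 10^10 m²/s²
r = GM/v² = (1.332 × 10^21) / (1.70564 × 10^10) = 7.8094 × 10^10 m ≈ 7.809 × 10^10 m

Final answer: 7.809 × 10^10 m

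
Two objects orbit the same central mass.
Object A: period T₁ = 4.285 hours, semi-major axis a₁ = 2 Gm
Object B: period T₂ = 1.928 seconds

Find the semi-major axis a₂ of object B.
T₁ = 4.285 hours = 15426 s
T₂ = 1.928 seconds
a₁ = 2 Gm = 2 × 10^9 m
Kepler's third law: (T₂/T₁)² = (a₂/a₁)³  ⇒  a₂ = a₁ (T₂/T₁)^(2/3)
T₂/T₁ = 0.000124984
(T₂/T₁)^(2/3) = 0.00249978
a₂ = 2 × 10^9 m × 0.00249978 = 4.99957 × 10^6 m ≈ 5 Mm

Final answer: a₂ = 5 Mm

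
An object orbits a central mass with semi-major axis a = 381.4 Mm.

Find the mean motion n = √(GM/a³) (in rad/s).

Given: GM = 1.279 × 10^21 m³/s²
a = 381.4 Mm = 3.814 × 10^8 m
GM = 1.279 × 10^21 m³/s²
a³ = 5.54807 × 10^25 m³
GM/a³ = (1.279 × 10^21) / (5.54807 × 10^25) = 2.30531 × 10^-5 s⁻²
n = √(GM/a³) = 0.00480136 rad/s ≈ 0.004801 rad/s

Final answer: n = 0.004801 rad/s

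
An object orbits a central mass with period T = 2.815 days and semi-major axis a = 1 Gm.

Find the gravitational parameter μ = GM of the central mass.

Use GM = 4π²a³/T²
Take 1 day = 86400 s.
T = 2.815 days = 243216 s
a = 1 Gm = 1 × 10^9 m
a³ = 1 × 10^27 m³
T² = 5.9154 × 10^10 s²
GM = 4π² × (1 × 10^27) / (5.9154 × 10^10) = 6.67383 × 10^17 m³/s²
GM ≈ 6.674 × 10^17 m³/s²

Final answer: GM = 6.674 × 10^17 m³/s²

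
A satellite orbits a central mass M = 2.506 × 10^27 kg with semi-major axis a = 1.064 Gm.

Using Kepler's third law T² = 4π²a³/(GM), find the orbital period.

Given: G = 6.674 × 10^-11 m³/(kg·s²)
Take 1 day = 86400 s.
M = 2.506 × 10^27 kg
GM = G × M = 6.674 × 10^-11 × 2.506 × 10^27 = 1.6725 × 10^17 m³/s²
a = 1.064 Gm = 1.064 × 10^9 m
a³ = 1.20455 × 10^27 m³
T = 2π √(a³/GM) = 2π √((1.20455 × 10^27) / (1.6725 × 10^17)) = 2π × 84865 s
T = 533223 s ≈ 6.172 days

Final answer: 6.172 days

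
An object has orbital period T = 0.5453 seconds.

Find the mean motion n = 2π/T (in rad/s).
T = 0.5453 seconds
n = 2π / 0.5453 s = 11.5224 rad/s ≈ 11.52 rad/s

Final answer: n = 11.52 rad/s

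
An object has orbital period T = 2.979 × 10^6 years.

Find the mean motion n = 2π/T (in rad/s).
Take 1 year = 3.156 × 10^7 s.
T = 2.979 × 10^6 years = 9.40172 × 10^13 s
n = 2π / (9.40172 × 10^13 s) = 6.68301 × 10^-14 rad/s ≈ 6.683 × 10^-14 rad/s

Final answer: n = 6.683 × 10^-14 rad/s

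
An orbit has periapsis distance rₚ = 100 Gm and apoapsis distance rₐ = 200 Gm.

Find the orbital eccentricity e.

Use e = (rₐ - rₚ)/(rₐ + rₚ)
rₚ = 100 Gm = 1 × 10^11 m
rₐ = 200 Gm = 2 × 10^11 m
rₐ − rₚ = 1 × 10^11 m
rₐ + rₚ = 3 × 10^11 m
e = (rₐ − rₚ)/(rₐ + rₚ) = 0.333333

Final answer: e = 0.3333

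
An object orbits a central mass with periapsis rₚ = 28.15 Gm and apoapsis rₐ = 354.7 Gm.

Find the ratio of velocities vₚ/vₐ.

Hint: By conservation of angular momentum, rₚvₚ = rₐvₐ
rₚ = 28.15 Gm = 2.815 × 10^10 m
rₐ = 354.7 Gm = 3.547 × 10^11 m
rₚvₚ = rₐvₐ  ⇒  vₚ/vₐ = rₐ/rₚ
vₚ/vₐ = (3.547 × 10^11) / (2.815 × 10^10) = 12.6004

Final answer: vₚ/vₐ = 12.6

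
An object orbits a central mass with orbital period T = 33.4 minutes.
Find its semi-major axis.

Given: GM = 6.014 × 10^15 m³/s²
T = 33.4 minutes = 2004 s
GM = 6.014 × 10^15 m³/s²
Kepler's third law: a³ = GM T² / (4π²)
T² = 4.01602 × 10^6 s²
a³ = (6.014 × 10^15) × (4.01602 × 10^6) / (4π²) = 6.11785 × 10^20 m³
a = (a³)^(1/3) = 8.48919 × 10^6 m ≈ 8.489 Mm

Final answer: 8.489 Mm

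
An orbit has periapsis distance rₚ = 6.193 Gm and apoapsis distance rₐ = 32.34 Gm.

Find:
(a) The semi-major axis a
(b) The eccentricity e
rₚ = 6.193 Gm = 6.193 × 10^9 m
rₐ = 32.34 Gm = 3.234 × 10^10 m
(a) a = (rₚ + rₐ)/2 = 1.92665 × 10^10 m ≈ 19.27 Gm
(b) e = (rₐ − rₚ)/(rₐ + rₚ) = (2.6147 × 10^10) / (3.8533 × 10^10) = 0.678561

Final answer:
(a) a = 19.27 Gm
(b) e = 0.6786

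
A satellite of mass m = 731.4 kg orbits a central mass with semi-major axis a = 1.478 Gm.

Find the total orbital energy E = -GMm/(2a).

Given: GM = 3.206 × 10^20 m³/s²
a = 1.478 Gm = 1.478 × 10^9 m
GM = 3.206 × 10^20 m³/s²
2a = 2.956 × 10^9 m
GMm = 3.206 × 10^20 × 731.4 = 2.34487 × 10^23 m³·kg/s²
E = −GMm/(2a) = -7.93257 × 10^13 J ≈ -79.33 TJ

Final answer: -79.33 TJ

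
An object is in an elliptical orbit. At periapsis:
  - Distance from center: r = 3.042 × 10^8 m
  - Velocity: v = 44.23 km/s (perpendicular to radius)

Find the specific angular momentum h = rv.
r = 3.042 × 10^8 m
v = 44.23 km/s = 44230 m/s
h = rv = 3.042 × 10^8 × 44230 = 1.34548 × 10^13 m²/s ≈ 1.345 × 10^13 m²/s

Final answer: h = 1.345 × 10^13 m²/s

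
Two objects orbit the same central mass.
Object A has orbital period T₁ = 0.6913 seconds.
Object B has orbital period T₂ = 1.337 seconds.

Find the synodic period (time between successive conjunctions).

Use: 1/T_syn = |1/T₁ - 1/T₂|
T₁ = 0.6913 seconds
T₂ = 1.337 seconds
1/T₁ = 1.44655 s⁻¹
1/T₂ = 0.747943 s⁻¹
|1/T₁ − 1/T₂| = 0.698607 s⁻¹
T_syn = 1 / |1/T₁ − 1/T₂| = 1.43142 s ≈ 1.431 seconds

Final answer: T_syn = 1.431 seconds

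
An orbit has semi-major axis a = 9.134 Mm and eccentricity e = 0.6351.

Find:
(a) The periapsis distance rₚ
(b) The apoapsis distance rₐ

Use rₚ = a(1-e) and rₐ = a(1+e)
a = 9.134 Mm = 9.134 × 10^6 m
e = 0.6351:  1 − e = 0.3649,  1 + e = 1.6351
(a) rₚ = a(1 − e) = 9.134 × 10^6 m × 0.3649 = 3.333 × 10^6 m ≈ 3.333 Mm
(b) rₐ = a(1 + e) = 9.134 × 10^6 m × 1.6351 = 1.4935 × 10^7 m ≈ 14.94 Mm

Final answer:
(a) rₚ = 3.333 Mm
(b) rₐ = 14.94 Mm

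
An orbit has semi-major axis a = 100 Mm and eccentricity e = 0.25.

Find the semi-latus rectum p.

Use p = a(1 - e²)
a = 100 Mm = 1 × 10^8 m
e = 0.25,  e² = 0.0625,  1 − e² = 0.9375
p = a(1 − e²) = 1 × 10^8 m × 0.9375 = 9.375 × 10^7 m ≈ 93.75 Mm

Final answer: p = 93.75 Mm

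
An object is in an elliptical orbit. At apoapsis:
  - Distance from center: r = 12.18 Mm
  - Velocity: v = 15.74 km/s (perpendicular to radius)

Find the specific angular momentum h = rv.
r = 12.18 Mm = 1.218 × 10^7 m
v = 15.74 km/s = 15740 m/s
h = rv = 1.218 × 10^7 × 15740 = 1.91713 × 10^11 m²/s ≈ 1.917 × 10^11 m²/s

Final answer: h = 1.917 × 10^11 m²/s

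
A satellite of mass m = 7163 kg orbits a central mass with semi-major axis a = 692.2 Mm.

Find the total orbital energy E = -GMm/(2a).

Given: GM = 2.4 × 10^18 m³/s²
a = 692.2 Mm = 6.922 × 10^8 m
GM = 2.4 × 10^18 m³/s²
2a = 1.3844 × 10^9 m
GMm = 2.4 × 10^18 × 7163 = 1.71912 × 10^22 m³·kg/s²
E = −GMm/(2a) = -1.24178 × 10^13 J ≈ -12.42 TJ

Final answer: -12.42 TJ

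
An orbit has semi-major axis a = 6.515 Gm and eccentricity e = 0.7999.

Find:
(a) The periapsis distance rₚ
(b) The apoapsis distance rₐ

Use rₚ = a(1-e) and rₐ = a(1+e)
a = 6.515 Gm = 6.515 × 10^9 m
e = 0.7999:  1 − e = 0.2001,  1 + e = 1.7999
(a) rₚ = a(1 − e) = 6.515 × 10^9 m × 0.2001 = 1.30365 × 10^9 m ≈ 1.304 Gm
(b) rₐ = a(1 + e) = 6.515 × 10^9 m × 1.7999 = 1.17263 × 10^10 m ≈ 11.73 Gm

Final answer:
(a) rₚ = 1.304 Gm
(b) rₐ = 11.73 Gm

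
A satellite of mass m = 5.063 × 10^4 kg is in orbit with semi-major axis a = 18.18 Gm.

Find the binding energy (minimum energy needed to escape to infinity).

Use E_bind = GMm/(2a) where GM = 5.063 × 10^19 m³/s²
a = 18.18 Gm = 1.818 × 10^10 m
GM = 5.063 × 10^19 m³/s²
m = 5.063 × 10^4 kg
GMm = 5.063 × 10^19 × 50630 = 2.5634 × 10^24 m³·kg/s²
2a = 3.636 × 10^10 m
E_bind = GMm/(2a) = 7.05005 × 10^13 J ≈ 70.5 TJ

Final answer: 70.5 TJ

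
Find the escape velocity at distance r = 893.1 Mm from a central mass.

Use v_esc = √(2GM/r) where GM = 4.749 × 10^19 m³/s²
r = 893.1 Mm = 8.931 × 10^8 m
GM = 4.749 × 10^19 m³/s²
2GM/r = 2 × (4.749 × 10^19) / (8.931 × 10^8) = 1.06349 × 10^11 m²/s²
v_esc = √(2GM/r) = 326111 m/s ≈ 326.1 km/s

Final answer: 326.1 km/s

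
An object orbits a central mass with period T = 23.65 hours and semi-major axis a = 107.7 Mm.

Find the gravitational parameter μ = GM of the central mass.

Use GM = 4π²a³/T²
T = 23.65 hours = 85140 s
a = 107.7 Mm = 1.077 × 10^8 m
a³ = 1.24924 × 10^24 m³
T² = 7.24882 × 10^9 s²
GM = 4π² × (1.24924 × 10^24) / (7.24882 × 10^9) = 6.80361 × 10^15 m³/s²
GM ≈ 6.804 × 10^15 m³/s²

Final answer: GM = 6.804 × 10^15 m³/s²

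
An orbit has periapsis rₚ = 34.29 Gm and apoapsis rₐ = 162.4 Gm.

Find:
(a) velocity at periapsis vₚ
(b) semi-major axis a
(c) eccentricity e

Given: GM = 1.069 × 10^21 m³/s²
rₚ = 34.29 Gm = 3.429 × 10^10 m
rₐ = 162.4 Gm = 1.624 × 10^11 m
GM = 1.069 × 10^21 m³/s²
a = (rₚ + rₐ)/2 = 9.8345 × 10^10 m
e = (rₐ − rₚ)/(rₐ + rₚ) = (1.2811 × 10^11) / (1.9669 × 10^11) = 0.65133
(a) vₚ² = GM (2/rₚ − 1/a) = 1.069 × 10^21 × (5.8326 × 10^-11 − 1.01683 × 10^-11) = 5.14806 × 10^10 m²/s²;  vₚ = 226893 m/s ≈ 226.9 km/s
(b) a = 9.8345 × 10^10 m ≈ 98.34 Gm
(c) e = 0.65133 ≈ 0.6513

Final answer:
(a) velocity at periapsis vₚ = 226.9 km/s
(b) semi-major axis a = 98.34 Gm
(c) eccentricity e = 0.6513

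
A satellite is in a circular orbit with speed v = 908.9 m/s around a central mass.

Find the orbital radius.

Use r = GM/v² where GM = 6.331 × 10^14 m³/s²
v = 908.9 m/s
GM = 6.331 × 10^14 m³/s²
v² = 826099 m²/s²
r = GM/v² = (6.331 × 10^14) / 826099 = 7.66373 × 10^8 m ≈ 7.664 × 10^8 m

Final answer: 7.664 × 10^8 m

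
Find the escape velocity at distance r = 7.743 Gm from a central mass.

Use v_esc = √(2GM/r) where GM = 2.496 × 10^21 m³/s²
r = 7.743 Gm = 7.743 × 10^9 m
GM = 2.496 × 10^21 m³/s²
2GM/r = 2 × (2.496 × 10^21) / (7.743 × 10^9) = 6.44711 × 10^11 m²/s²
v_esc = √(2GM/r) = 802939 m/s ≈ 802.9 km/s

Final answer: 802.9 km/s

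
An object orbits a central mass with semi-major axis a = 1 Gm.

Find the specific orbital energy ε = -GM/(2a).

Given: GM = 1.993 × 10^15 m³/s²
a = 1 Gm = 1 × 10^9 m
GM = 1.993 × 10^15 m³/s²
2a = 2 × 10^9 m
ε = −GM/(2a) = -996500 J/kg ≈ -996.5 kJ/kg

Final answer: -996.5 kJ/kg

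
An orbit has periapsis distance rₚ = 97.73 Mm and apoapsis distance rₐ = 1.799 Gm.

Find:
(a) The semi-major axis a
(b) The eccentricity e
rₚ = 97.73 Mm = 9.773 × 10^7 m
rₐ = 1.799 Gm = 1.799 × 10^9 m
(a) a = (rₚ + rₐ)/2 = 9.48365 × 10^8 m ≈ 948.4 Mm
(b) e = (rₐ − rₚ)/(rₐ + rₚ) = (1.70127 × 10^9) / (1.89673 × 10^9) = 0.896949

Final answer:
(a) a = 948.4 Mm
(b) e = 0.8969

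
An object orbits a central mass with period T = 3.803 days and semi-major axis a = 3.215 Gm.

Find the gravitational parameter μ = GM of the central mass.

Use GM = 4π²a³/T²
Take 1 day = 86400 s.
T = 3.803 days = 328579 s
a = 3.215 Gm = 3.215 × 10^9 m
a³ = 3.3231 × 10^28 m³
T² = 1.07964 × 10^11 s²
GM = 4π² × (3.3231 × 10^28) / (1.07964 × 10^11) = 1.21513 × 10^19 m³/s²
GM ≈ 1.215 × 10^19 m³/s²

Final answer: GM = 1.215 × 10^19 m³/s²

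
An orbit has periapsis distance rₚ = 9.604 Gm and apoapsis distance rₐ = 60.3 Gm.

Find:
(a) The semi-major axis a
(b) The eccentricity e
rₚ = 9.604 Gm = 9.604 × 10^9 m
rₐ = 60.3 Gm = 6.03 × 10^10 m
(a) a = (rₚ + rₐ)/2 = 3.4952 × 10^10 m ≈ 34.95 Gm
(b) e = (rₐ − rₚ)/(rₐ + rₚ) = (5.0696 × 10^10) / (6.9904 × 10^10) = 0.725223

Final answer:
(a) a = 34.95 Gm
(b) e = 0.7252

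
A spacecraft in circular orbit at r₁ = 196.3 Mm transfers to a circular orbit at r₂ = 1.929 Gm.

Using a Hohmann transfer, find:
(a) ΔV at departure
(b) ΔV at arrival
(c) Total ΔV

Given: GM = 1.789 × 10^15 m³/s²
r₁ = 196.3 Mm = 1.963 × 10^8 m
r₂ = 1.929 Gm = 1.929 × 10^9 m
GM = 1.789 × 10^15 m³/s²
Transfer ellipse: a_t = (r₁ + r₂)/2 = 1.06265 × 10^9 m
Circular speed at r₁: v₁ = √(GM/r₁) = 3018.87 m/s
Transfer speed at r₁ (periapsis): v₁ₜ = √(GM(2/r₁ − 1/a_t)) = 4067.39 m/s
(a) ΔV₁ = v₁ₜ − v₁ = 1048.52 m/s ≈ 1.049 km/s
Circular speed at r₂: v₂ = √(GM/r₂) = 963.028 m/s
Transfer speed at r₂ (apoapsis): v₂ₜ = √(GM(2/r₂ − 1/a_t)) = 413.908 m/s
(b) ΔV₂ = v₂ − v₂ₜ = 549.12 m/s ≈ 549.1 m/s
(c) ΔV_total = ΔV₁ + ΔV₂ = 1597.64 m/s ≈ 1.598 km/s

Final answer:
(a) ΔV₁ = 1.049 km/s
(b) ΔV₂ = 549.1 m/s
(c) ΔV_total = 1.598 km/s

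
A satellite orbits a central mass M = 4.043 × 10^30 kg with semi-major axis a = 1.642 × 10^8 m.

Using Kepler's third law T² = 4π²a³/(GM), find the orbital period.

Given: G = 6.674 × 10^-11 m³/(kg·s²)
M = 4.043 × 10^30 kg
GM = G × M = 6.674 × 10^-11 × 4.043 × 10^30 = 2.6983 × 10^20 m³/s²
a = 1.642 × 10^8 m
a³ = 4.4271 × 10^24 m³
T = 2π √(a³/GM) = 2π √((4.4271 × 10^24) / (2.6983 × 10^20)) = 2π × 128.09 s
T = 804.812 s ≈ 13.41 minutes

Final answer: 13.41 minutes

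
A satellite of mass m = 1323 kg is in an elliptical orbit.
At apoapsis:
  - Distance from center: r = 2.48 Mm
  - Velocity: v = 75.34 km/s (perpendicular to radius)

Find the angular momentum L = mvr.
r = 2.48 Mm = 2.48 × 10^6 m
v = 75.34 km/s = 75340 m/s
vr = 75340 × 2.48 × 10^6 = 1.86843 × 10^11 m²/s
L = m × vr = 1323 × 1.86843 × 10^11 = 2.47194 × 10^14 kg·m²/s ≈ 2.472 × 10^14 kg·m²/s

Final answer: L = 2.472 × 10^14 kg·m²/s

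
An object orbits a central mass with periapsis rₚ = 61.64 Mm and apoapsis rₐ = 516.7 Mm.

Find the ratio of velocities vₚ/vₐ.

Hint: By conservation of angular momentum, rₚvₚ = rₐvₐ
rₚ = 61.64 Mm = 6.164 × 10^7 m
rₐ = 516.7 Mm = 5.167 × 10^8 m
rₚvₚ = rₐvₐ  ⇒  vₚ/vₐ = rₐ/rₚ
vₚ/vₐ = (5.167 × 10^8) / (6.164 × 10^7) = 8.38254

Final answer: vₚ/vₐ = 8.383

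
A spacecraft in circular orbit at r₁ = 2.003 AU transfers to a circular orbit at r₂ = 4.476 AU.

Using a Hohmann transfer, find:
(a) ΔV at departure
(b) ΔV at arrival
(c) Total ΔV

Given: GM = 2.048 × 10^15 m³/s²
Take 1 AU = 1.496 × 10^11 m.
r₁ = 2.003 AU = 2.99649 × 10^11 m
r₂ = 4.476 AU = 6.6961 × 10^11 m
GM = 2.048 × 10^15 m³/s²
Transfer ellipse: a_t = (r₁ + r₂)/2 = 4.84629 × 10^11 m
Circular speed at r₁: v₁ = √(GM/r₁) = 82.672 m/s
Transfer speed at r₁ (periapsis): v₁ₜ = √(GM(2/r₁ − 1/a_t)) = 97.1773 m/s
(a) ΔV₁ = v₁ₜ − v₁ = 14.5052 m/s ≈ 14.51 m/s
Circular speed at r₂: v₂ = √(GM/r₂) = 55.3037 m/s
Transfer speed at r₂ (apoapsis): v₂ₜ = √(GM(2/r₂ − 1/a_t)) = 43.4866 m/s
(b) ΔV₂ = v₂ − v₂ₜ = 11.8171 m/s ≈ 11.82 m/s
(c) ΔV_total = ΔV₁ + ΔV₂ = 26.3223 m/s ≈ 26.32 m/s

Final answer:
(a) ΔV₁ = 14.51 m/s
(b) ΔV₂ = 11.82 m/s
(c) ΔV_total = 26.32 m/s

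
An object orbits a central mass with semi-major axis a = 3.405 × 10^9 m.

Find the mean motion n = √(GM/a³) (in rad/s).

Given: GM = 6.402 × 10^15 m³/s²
a = 3.405 × 10^9 m
GM = 6.402 × 10^15 m³/s²
a³ = 3.94777 × 10^28 m³
GM/a³ = (6.402 × 10^15) / (3.94777 × 10^28) = 1.62168 × 10^-13 s⁻²
n = √(GM/a³) = 4.027 × 10^-7 rad/s ≈ 4.027 × 10^-7 rad/s

Final answer: n = 4.027 × 10^-7 rad/s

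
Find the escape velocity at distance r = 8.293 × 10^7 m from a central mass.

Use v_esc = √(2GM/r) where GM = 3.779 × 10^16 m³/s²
r = 8.293 × 10^7 m
GM = 3.779 × 10^16 m³/s²
2GM/r = 2 × (3.779 × 10^16) / (8.293 × 10^7) = 9.11371 × 10^8 m²/s²
v_esc = √(2GM/r) = 30188.9 m/s ≈ 30.19 km/s

Final answer: 30.19 km/s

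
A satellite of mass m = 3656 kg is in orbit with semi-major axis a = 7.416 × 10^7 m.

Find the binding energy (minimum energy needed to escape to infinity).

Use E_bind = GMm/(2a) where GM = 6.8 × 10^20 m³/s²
a = 7.416 × 10^7 m
GM = 6.8 × 10^20 m³/s²
m = 3656 kg
GMm = 6.8 × 10^20 × 3656 = 2.48608 × 10^24 m³·kg/s²
2a = 1.4832 × 10^8 m
E_bind = GMm/(2a) = 1.67616 × 10^16 J ≈ 16.76 PJ

Final answer: 16.76 PJ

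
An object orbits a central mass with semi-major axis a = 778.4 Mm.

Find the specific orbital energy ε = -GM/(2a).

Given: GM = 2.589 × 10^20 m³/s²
a = 778.4 Mm = 7.784 × 10^8 m
GM = 2.589 × 10^20 m³/s²
2a = 1.5568 × 10^9 m
ε = −GM/(2a) = -1.66303 × 10^11 J/kg ≈ -166.3 GJ/kg

Final answer: -166.3 GJ/kg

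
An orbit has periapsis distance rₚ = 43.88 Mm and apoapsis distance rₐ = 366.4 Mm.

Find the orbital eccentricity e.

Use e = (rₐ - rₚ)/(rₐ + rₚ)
rₚ = 43.88 Mm = 4.388 × 10^7 m
rₐ = 366.4 Mm = 3.664 × 10^8 m
rₐ − rₚ = 3.2252 × 10^8 m
rₐ + rₚ = 4.1028 × 10^8 m
e = (rₐ − rₚ)/(rₐ + rₚ) = 0.786097

Final answer: e = 0.7861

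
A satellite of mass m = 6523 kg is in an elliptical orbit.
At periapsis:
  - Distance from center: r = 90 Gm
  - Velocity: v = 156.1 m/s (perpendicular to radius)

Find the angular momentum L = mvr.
r = 90 Gm = 9 × 10^10 m
v = 156.1 m/s
vr = 156.1 × 9 × 10^10 = 1.4049 × 10^13 m²/s
L = m × vr = 6523 × 1.4049 × 10^13 = 9.16416 × 10^16 kg·m²/s ≈ 9.164 × 10^16 kg·m²/s

Final answer: L = 9.164 × 10^16 kg·m²/s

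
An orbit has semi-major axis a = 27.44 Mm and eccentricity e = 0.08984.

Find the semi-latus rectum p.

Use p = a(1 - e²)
a = 27.44 Mm = 2.744 × 10^7 m
e = 0.08984,  e² = 0.00807123,  1 − e² = 0.991929
p = a(1 − e²) = 2.744 × 10^7 m × 0.991929 = 2.72185 × 10^7 m ≈ 27.22 Mm

Final answer: p = 27.22 Mm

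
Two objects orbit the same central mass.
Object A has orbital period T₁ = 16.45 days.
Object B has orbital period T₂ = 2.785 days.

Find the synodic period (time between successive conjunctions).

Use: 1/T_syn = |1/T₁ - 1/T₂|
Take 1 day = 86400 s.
T₁ = 16.45 days = 1.42128 × 10^6 s
T₂ = 2.785 days = 240624 s
1/T₁ = 7.03591 × 10^-7 s⁻¹
1/T₂ = 4.15586 × 10^-6 s⁻¹
|1/T₁ − 1/T₂| = 3.45227 × 10^-6 s⁻¹
T_syn = 1 / |1/T₁ − 1/T₂| = 289664 s ≈ 3.353 days

Final answer: T_syn = 3.353 days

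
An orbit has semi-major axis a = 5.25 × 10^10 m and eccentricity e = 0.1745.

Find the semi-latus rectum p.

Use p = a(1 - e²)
a = 5.25 × 10^10 m
e = 0.1745,  e² = 0.0304502,  1 − e² = 0.96955
p = a(1 − e²) = 5.25 × 10^10 m × 0.96955 = 5.09014 × 10^10 m ≈ 5.09 × 10^10 m

Final answer: p = 5.09 × 10^10 m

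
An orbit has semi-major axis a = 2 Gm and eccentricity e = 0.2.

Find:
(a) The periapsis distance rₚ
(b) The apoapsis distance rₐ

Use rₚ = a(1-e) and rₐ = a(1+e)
a = 2 Gm = 2 × 10^9 m
e = 0.2:  1 − e = 0.8,  1 + e = 1.2
(a) rₚ = a(1 − e) = 2 × 10^9 m × 0.8 = 1.6 × 10^9 m ≈ 1.6 Gm
(b) rₐ = a(1 + e) = 2 × 10^9 m × 1.2 = 2.4 × 10^9 m ≈ 2.4 Gm

Final answer:
(a) rₚ = 1.6 Gm
(b) rₐ = 2.4 Gm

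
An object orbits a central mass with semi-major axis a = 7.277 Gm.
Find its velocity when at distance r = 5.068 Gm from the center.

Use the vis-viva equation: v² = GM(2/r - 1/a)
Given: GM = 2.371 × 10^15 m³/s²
a = 7.277 Gm = 7.277 × 10^9 m
r = 5.068 Gm = 5.068 × 10^9 m
GM = 2.371 × 10^15 m³/s²
2/r − 1/a = 3.94633 × 10^-10 − 1.37419 × 10^-10 = 2.57214 × 10^-10 m⁻¹
v² = GM (2/r − 1/a) = 609854 m²/s²
v = 780.931 m/s ≈ 780.9 m/s

Final answer: 780.9 m/s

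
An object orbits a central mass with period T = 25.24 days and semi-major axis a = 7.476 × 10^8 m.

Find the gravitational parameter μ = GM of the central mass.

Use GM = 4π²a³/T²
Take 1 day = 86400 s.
T = 25.24 days = 2.18074 × 10^6 s
a = 7.476 × 10^8 m
a³ = 4.17838 × 10^26 m³
T² = 4.75561 × 10^12 s²
GM = 4π² × (4.17838 × 10^26) / (4.75561 × 10^12) = 3.46866 × 10^15 m³/s²
GM ≈ 3.469 × 10^15 m³/s²

Final answer: GM = 3.469 × 10^15 m³/s²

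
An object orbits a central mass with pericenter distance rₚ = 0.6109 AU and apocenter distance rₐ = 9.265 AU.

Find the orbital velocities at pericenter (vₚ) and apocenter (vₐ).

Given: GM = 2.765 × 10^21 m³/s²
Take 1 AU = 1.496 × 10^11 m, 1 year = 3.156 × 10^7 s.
rₚ = 0.6109 AU = 9.13906 × 10^10 m
rₐ = 9.265 AU = 1.38604 × 10^12 m
GM = 2.765 × 10^21 m³/s²
a = (rₚ + rₐ)/2 = 7.38717 × 10^11 m
Vis-viva: v² = GM (2/r − 1/a)
vₚ² = 2.765 × 10^21 × (2.18841 × 10^-11 − 1.3537 × 10^-12) = 5.67665 × 10^10 m²/s²
vₚ = 238257 m/s ≈ 50.26 AU/year
vₐ² = 2.765 × 10^21 × (1.44296 × 10^-12 − 1.3537 × 10^-12) = 2.46798 × 10^8 m²/s²
vₐ = 15709.8 m/s ≈ 3.314 AU/year

Final answer: vₚ = 50.26 AU/year, vₐ = 3.314 AU/year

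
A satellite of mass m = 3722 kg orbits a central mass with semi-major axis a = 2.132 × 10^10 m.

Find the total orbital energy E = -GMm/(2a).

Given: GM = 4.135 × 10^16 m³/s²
a = 2.132 × 10^10 m
GM = 4.135 × 10^16 m³/s²
2a = 4.264 × 10^10 m
GMm = 4.135 × 10^16 × 3722 = 1.53905 × 10^20 m³·kg/s²
E = −GMm/(2a) = -3.6094 × 10^9 J ≈ -3.609 GJ

Final answer: -3.609 GJ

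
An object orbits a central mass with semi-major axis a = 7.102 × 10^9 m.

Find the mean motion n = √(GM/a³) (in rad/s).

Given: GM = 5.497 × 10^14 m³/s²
a = 7.102 × 10^9 m
GM = 5.497 × 10^14 m³/s²
a³ = 3.58214 × 10^29 m³
GM/a³ = (5.497 × 10^14) / (3.58214 × 10^29) = 1.53456 × 10^-15 s⁻²
n = √(GM/a³) = 3.91735 × 10^-8 rad/s ≈ 3.917 × 10^-8 rad/s

Final answer: n = 3.917 × 10^-8 rad/s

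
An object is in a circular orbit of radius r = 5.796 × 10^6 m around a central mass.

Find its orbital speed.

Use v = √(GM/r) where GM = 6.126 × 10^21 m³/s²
r = 5.796 × 10^6 m
GM = 6.126 × 10^21 m³/s²
GM/r = (6.126 × 10^21) / (5.796 × 10^6) = 1.05694 × 10^15 m²/s²
v = √(GM/r) = 3.25105 × 10^7 m/s ≈ 3.251 × 10^4 km/s

Final answer: 3.251 × 10^4 km/s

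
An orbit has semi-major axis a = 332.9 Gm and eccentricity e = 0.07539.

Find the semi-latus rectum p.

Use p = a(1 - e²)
a = 332.9 Gm = 3.329 × 10^11 m
e = 0.07539,  e² = 0.00568365,  1 − e² = 0.994316
p = a(1 − e²) = 3.329 × 10^11 m × 0.994316 = 3.31008 × 10^11 m ≈ 331 Gm

Final answer: p = 331 Gm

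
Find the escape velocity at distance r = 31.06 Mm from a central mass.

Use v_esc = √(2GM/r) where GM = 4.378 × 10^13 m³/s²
r = 31.06 Mm = 3.106 × 10^7 m
GM = 4.378 × 10^13 m³/s²
2GM/r = 2 × (4.378 × 10^13) / (3.106 × 10^7) = 2.81906 × 10^6 m²/s²
v_esc = √(2GM/r) = 1679.01 m/s ≈ 1.679 km/s

Final answer: 1.679 km/s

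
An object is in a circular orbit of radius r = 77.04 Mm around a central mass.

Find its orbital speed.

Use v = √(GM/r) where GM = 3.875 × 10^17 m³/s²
r = 77.04 Mm = 7.704 × 10^7 m
GM = 3.875 × 10^17 m³/s²
GM/r = (3.875 × 10^17) / (7.704 × 10^7) = 5.02985 × 10^9 m²/s²
v = √(GM/r) = 70921.5 m/s ≈ 70.92 km/s

Final answer: 70.92 km/s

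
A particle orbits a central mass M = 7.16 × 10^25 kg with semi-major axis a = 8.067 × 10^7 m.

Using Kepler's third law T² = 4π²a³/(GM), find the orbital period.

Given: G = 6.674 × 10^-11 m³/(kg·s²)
M = 7.16 × 10^25 kg
GM = G × M = 6.674 × 10^-11 × 7.16 × 10^25 = 4.77858 × 10^15 m³/s²
a = 8.067 × 10^7 m
a³ = 5.24972 × 10^23 m³
T = 2π √(a³/GM) = 2π √((5.24972 × 10^23) / (4.77858 × 10^15)) = 2π × 10481.4 s
T = 65856.5 s ≈ 18.29 hours

Final answer: 18.29 hours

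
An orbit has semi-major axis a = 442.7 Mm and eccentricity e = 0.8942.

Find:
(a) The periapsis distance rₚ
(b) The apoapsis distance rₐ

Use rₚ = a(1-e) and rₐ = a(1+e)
a = 442.7 Mm = 4.427 × 10^8 m
e = 0.8942:  1 − e = 0.1058,  1 + e = 1.8942
(a) rₚ = a(1 − e) = 4.427 × 10^8 m × 0.1058 = 4.68377 × 10^7 m ≈ 46.84 Mm
(b) rₐ = a(1 + e) = 4.427 × 10^8 m × 1.8942 = 8.38562 × 10^8 m ≈ 838.6 Mm

Final answer:
(a) rₚ = 46.84 Mm
(b) rₐ = 838.6 Mm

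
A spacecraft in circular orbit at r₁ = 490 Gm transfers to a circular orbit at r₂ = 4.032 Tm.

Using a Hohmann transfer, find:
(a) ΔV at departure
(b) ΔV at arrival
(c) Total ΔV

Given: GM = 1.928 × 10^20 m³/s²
r₁ = 490 Gm = 4.9 × 10^11 m
r₂ = 4.032 Tm = 4.032 × 10^12 m
GM = 1.928 × 10^20 m³/s²
Transfer ellipse: a_t = (r₁ + r₂)/2 = 2.261 × 10^12 m
Circular speed at r₁: v₁ = √(GM/r₁) = 19836.1 m/s
Transfer speed at r₁ (periapsis): v₁ₜ = √(GM(2/r₁ − 1/a_t)) = 26489 m/s
(a) ΔV₁ = v₁ₜ − v₁ = 6652.93 m/s ≈ 6.653 km/s
Circular speed at r₂: v₂ = √(GM/r₂) = 6915.02 m/s
Transfer speed at r₂ (apoapsis): v₂ₜ = √(GM(2/r₂ − 1/a_t)) = 3219.15 m/s
(b) ΔV₂ = v₂ − v₂ₜ = 3695.87 m/s ≈ 3.696 km/s
(c) ΔV_total = ΔV₁ + ΔV₂ = 10348.8 m/s ≈ 10.35 km/s

Final answer:
(a) ΔV₁ = 6.653 km/s
(b) ΔV₂ = 3.696 km/s
(c) ΔV_total = 10.35 km/s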